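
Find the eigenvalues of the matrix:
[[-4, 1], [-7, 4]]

Characteristic equation: det(A - λI) = 0
λ² - (trace)λ + (det) = 0
trace = -4 + 4 = 0, det = (-4)(4) - (1)(-7) = -9
λ² - (0)λ + (-9) = 0
λ = (0 ± √((0)² - 4·(-9))) / 2 = (0 ± √36) / 2
Solving: λ = -3, 3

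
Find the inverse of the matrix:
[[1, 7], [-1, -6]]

For [[a,b],[c,d]], inverse = (1/det)·[[d,-b],[-c,a]]
det = (1)(-6) - (7)(-1) = -6 - -7 = 1
Inverse = [[-6, -7], [1, 1]]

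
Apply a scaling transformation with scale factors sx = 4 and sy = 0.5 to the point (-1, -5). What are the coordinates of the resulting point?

Scaling matrix:
[[4, 0], [0, 0.50]]
Result: (-1 × 4, -5 × 0.5) = (-4, -2.5)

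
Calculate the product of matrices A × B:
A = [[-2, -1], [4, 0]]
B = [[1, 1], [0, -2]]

Matrix multiplication:
C[0][0] = -2×1 + -1×0 = -2
C[0][1] = -2×1 + -1×-2 = 0
C[1][0] = 4×1 + 0×0 = 4
C[1][1] = 4×1 + 0×-2 = 4
Result: [[-2, 0], [4, 4]]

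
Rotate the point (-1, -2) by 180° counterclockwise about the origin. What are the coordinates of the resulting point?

Rotation matrix for 180°: [[cos 180°, -sin 180°], [sin 180°, cos 180°]] = [[-1, 0], [0, -1]]
[[-1, 0], [0, -1]] × [-1, -2]ᵀ = [1, 2]ᵀ
Result: (1, 2)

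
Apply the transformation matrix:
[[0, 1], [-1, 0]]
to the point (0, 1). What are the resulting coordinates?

Matrix multiplication:
[[0, 1], [-1, 0]] × [0, 1]ᵀ
= [(0)(0) + (1)(1), (-1)(0) + (0)(1)]ᵀ
= [1, 0]ᵀ
Result: (1, 0)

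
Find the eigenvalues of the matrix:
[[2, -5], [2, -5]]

Characteristic equation: det(A - λI) = 0
λ² - (trace)λ + (det) = 0
trace = 2 + -5 = -3, det = (2)(-5) - (-5)(2) = 0
λ² - (-3)λ + (0) = 0
λ = (-3 ± √((-3)² - 4·(0))) / 2 = (-3 ± √9) / 2
Solving: λ = -3, 0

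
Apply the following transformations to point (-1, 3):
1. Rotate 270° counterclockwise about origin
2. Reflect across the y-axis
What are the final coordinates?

Step 1: Rotate 270° → (3, 1)
Step 2: Reflect across y-axis → (-3, 1)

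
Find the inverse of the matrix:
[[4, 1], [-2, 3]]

For [[a,b],[c,d]], inverse = (1/det)·[[d,-b],[-c,a]]
det = (4)(3) - (1)(-2) = 12 - -2 = 14
Inverse = (1/14)·[[3, -1], [2, 4]]
= [[3/14, -1/14], [1/7, 2/7]]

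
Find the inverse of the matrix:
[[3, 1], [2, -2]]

For [[a,b],[c,d]], inverse = (1/det)·[[d,-b],[-c,a]]
det = (3)(-2) - (1)(2) = -6 - 2 = -8
Inverse = (1/-8)·[[-2, -1], [-2, 3]]
= [[1/4, 1/8], [1/4, -3/8]]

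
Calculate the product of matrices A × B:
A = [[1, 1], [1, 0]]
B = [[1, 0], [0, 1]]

Matrix multiplication:
C[0][0] = 1×1 + 1×0 = 1
C[0][1] = 1×0 + 1×1 = 1
C[1][0] = 1×1 + 0×0 = 1
C[1][1] = 1×0 + 0×1 = 0
Result: [[1, 1], [1, 0]]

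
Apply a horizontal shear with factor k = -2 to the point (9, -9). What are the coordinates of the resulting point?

Shear matrix for horizontal shear with factor k = -2:
[[1, -2], [0, 1]]
Result: (9, -9) → (27, -9)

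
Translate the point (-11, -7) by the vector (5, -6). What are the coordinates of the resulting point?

Translation by (5, -6) (homogeneous matrix [[1, 0, 5], [0, 1, -6], [0, 0, 1]]):
x' = -11 + 5 = -6
y' = -7 + -6 = -13
Result: (-6, -13)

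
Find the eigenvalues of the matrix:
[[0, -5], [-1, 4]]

Characteristic equation: det(A - λI) = 0
λ² - (trace)λ + (det) = 0
trace = 0 + 4 = 4, det = (0)(4) - (-5)(-1) = -5
λ² - (4)λ + (-5) = 0
λ = (4 ± √((4)² - 4·(-5))) / 2 = (4 ± √36) / 2
Solving: λ = -1, 5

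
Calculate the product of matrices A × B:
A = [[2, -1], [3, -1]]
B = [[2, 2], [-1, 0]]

Matrix multiplication:
C[0][0] = 2×2 + -1×-1 = 5
C[0][1] = 2×2 + -1×0 = 4
C[1][0] = 3×2 + -1×-1 = 7
C[1][1] = 3×2 + -1×0 = 6
Result: [[5, 4], [7, 6]]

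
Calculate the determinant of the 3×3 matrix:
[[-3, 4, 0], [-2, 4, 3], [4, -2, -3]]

Expansion along first row:
det = -3·det([[4,3],[-2,-3]]) - 4·det([[-2,3],[4,-3]]) + 0·det([[-2,4],[4,-2]])
    = -3·(4·-3 - 3·-2) - 4·(-2·-3 - 3·4) + 0·(-2·-2 - 4·4)
    = -3·-6 - 4·-6 + 0·-12
    = 18 + 24 + 0 = 42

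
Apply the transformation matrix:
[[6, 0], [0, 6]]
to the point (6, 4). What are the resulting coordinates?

Matrix multiplication:
[[6, 0], [0, 6]] × [6, 4]ᵀ
= [(6)(6) + (0)(4), (0)(6) + (6)(4)]ᵀ
= [36, 24]ᵀ
Result: (36, 24)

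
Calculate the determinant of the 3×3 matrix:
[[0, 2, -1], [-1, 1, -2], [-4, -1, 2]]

Expansion along first row:
det = 0·det([[1,-2],[-1,2]]) - 2·det([[-1,-2],[-4,2]]) + -1·det([[-1,1],[-4,-1]])
    = 0·(1·2 - -2·-1) - 2·(-1·2 - -2·-4) + -1·(-1·-1 - 1·-4)
    = 0·0 - 2·-10 + -1·5
    = 0 + 20 + -5 = 15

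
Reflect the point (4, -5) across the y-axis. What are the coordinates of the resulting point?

Reflection across y-axis: (4, -5) → (-4, -5)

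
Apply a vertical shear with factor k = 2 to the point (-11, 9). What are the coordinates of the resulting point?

Shear matrix for vertical shear with factor k = 2:
[[1, 0], [2, 1]]
Result: (-11, 9) → (-11, -13)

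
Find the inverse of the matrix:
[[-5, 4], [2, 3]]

For [[a,b],[c,d]], inverse = (1/det)·[[d,-b],[-c,a]]
det = (-5)(3) - (4)(2) = -15 - 8 = -23
Inverse = (1/-23)·[[3, -4], [-2, -5]]
= [[-3/23, 4/23], [2/23, 5/23]]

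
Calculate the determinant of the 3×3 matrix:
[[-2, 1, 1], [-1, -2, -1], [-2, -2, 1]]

Expansion along first row:
det = -2·det([[-2,-1],[-2,1]]) - 1·det([[-1,-1],[-2,1]]) + 1·det([[-1,-2],[-2,-2]])
    = -2·(-2·1 - -1·-2) - 1·(-1·1 - -1·-2) + 1·(-1·-2 - -2·-2)
    = -2·-4 - 1·-3 + 1·-2
    = 8 + 3 + -2 = 9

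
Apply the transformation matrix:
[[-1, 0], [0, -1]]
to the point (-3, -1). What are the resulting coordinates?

Matrix multiplication:
[[-1, 0], [0, -1]] × [-3, -1]ᵀ
= [(-1)(-3) + (0)(-1), (0)(-3) + (-1)(-1)]ᵀ
= [3, 1]ᵀ
Result: (3, 1)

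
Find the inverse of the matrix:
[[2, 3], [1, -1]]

For [[a,b],[c,d]], inverse = (1/det)·[[d,-b],[-c,a]]
det = (2)(-1) - (3)(1) = -2 - 3 = -5
Inverse = (1/-5)·[[-1, -3], [-1, 2]]
= [[1/5, 3/5], [1/5, -2/5]]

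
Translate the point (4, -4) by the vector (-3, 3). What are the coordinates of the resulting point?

Translation by (-3, 3) (homogeneous matrix [[1, 0, -3], [0, 1, 3], [0, 0, 1]]):
x' = 4 + -3 = 1
y' = -4 + 3 = -1
Result: (1, -1)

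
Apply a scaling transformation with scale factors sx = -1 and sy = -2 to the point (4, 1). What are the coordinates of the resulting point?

Scaling matrix:
[[-1, 0], [0, -2]]
Result: (4 × -1, 1 × -2) = (-4, -2)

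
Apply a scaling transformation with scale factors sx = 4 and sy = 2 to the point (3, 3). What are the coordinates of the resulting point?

Scaling matrix:
[[4, 0], [0, 2]]
Result: (3 × 4, 3 × 2) = (12, 6)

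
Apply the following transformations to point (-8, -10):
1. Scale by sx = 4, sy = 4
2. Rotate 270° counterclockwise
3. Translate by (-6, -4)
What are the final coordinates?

Step 1: Scale → (-32, -40)
Step 2: Rotate 270° → (-40, 32)
Step 3: Translate → (-46, 28)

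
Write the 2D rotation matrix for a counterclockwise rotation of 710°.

Rotation matrix formula: [[cos θ, -sin θ], [sin θ, cos θ]]
For θ = 710°:
cos(710°) = 0.9848
sin(710°) = -0.1736
Result: [[0.9848, 0.1736], [-0.1736, 0.9848]]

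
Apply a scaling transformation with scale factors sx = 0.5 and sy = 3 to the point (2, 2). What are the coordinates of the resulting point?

Scaling matrix:
[[0.50, 0], [0, 3]]
Result: (2 × 0.5, 2 × 3) = (1, 6)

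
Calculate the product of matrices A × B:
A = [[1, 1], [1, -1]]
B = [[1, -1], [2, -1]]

Matrix multiplication:
C[0][0] = 1×1 + 1×2 = 3
C[0][1] = 1×-1 + 1×-1 = -2
C[1][0] = 1×1 + -1×2 = -1
C[1][1] = 1×-1 + -1×-1 = 0
Result: [[3, -2], [-1, 0]]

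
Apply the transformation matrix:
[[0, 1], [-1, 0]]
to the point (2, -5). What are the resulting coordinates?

Matrix multiplication:
[[0, 1], [-1, 0]] × [2, -5]ᵀ
= [(0)(2) + (1)(-5), (-1)(2) + (0)(-5)]ᵀ
= [-5, -2]ᵀ
Result: (-5, -2)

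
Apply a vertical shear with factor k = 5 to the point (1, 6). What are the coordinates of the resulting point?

Shear matrix for vertical shear with factor k = 5:
[[1, 0], [5, 1]]
Result: (1, 6) → (1, 11)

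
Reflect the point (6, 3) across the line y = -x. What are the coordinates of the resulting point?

Reflection across line y = -x: (6, 3) → (-3, -6)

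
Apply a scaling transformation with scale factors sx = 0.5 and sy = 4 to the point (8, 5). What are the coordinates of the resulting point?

Scaling matrix:
[[0.50, 0], [0, 4]]
Result: (8 × 0.5, 5 × 4) = (4, 20)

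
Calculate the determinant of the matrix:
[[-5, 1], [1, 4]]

For a 2×2 matrix [[a, b], [c, d]], det = ad - bc
det = (-5)(4) - (1)(1) = -20 - 1 = -21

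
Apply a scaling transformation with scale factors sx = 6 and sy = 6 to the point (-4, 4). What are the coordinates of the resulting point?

Scaling matrix:
[[6, 0], [0, 6]]
Result: (-4 × 6, 4 × 6) = (-24, 24)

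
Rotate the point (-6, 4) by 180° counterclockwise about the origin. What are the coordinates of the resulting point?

Rotation matrix for 180°: [[cos 180°, -sin 180°], [sin 180°, cos 180°]] = [[-1, 0], [0, -1]]
[[-1, 0], [0, -1]] × [-6, 4]ᵀ = [6, -4]ᵀ
Result: (6, -4)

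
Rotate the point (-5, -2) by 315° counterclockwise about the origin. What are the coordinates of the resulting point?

Rotation matrix for 315°: [[cos 315°, -sin 315°], [sin 315°, cos 315°]] ≈ [[0.707107, 0.707107], [-0.707107, 0.707107]]
[[0.707107, 0.707107], [-0.707107, 0.707107]] × [-5, -2]ᵀ ≈ [-4.9497, 2.1213]ᵀ
Result: (-4.9497, 2.1213)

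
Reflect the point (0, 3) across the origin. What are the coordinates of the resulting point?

Reflection across origin: (0, 3) → (0, -3)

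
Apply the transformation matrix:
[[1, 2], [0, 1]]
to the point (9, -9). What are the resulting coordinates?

Matrix multiplication:
[[1, 2], [0, 1]] × [9, -9]ᵀ
= [(1)(9) + (2)(-9), (0)(9) + (1)(-9)]ᵀ
= [-9, -9]ᵀ
Result: (-9, -9)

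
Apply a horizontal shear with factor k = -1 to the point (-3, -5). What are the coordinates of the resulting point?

Shear matrix for horizontal shear with factor k = -1:
[[1, -1], [0, 1]]
Result: (-3, -5) → (2, -5)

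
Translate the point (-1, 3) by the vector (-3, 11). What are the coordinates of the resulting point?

Translation by (-3, 11) (homogeneous matrix [[1, 0, -3], [0, 1, 11], [0, 0, 1]]):
x' = -1 + -3 = -4
y' = 3 + 11 = 14
Result: (-4, 14)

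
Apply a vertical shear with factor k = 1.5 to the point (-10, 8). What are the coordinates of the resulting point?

Shear matrix for vertical shear with factor k = 1.5:
[[1, 0], [1.50, 1]]
Result: (-10, 8) → (-10, -7)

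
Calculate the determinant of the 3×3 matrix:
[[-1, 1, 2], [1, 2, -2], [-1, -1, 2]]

Expansion along first row:
det = -1·det([[2,-2],[-1,2]]) - 1·det([[1,-2],[-1,2]]) + 2·det([[1,2],[-1,-1]])
    = -1·(2·2 - -2·-1) - 1·(1·2 - -2·-1) + 2·(1·-1 - 2·-1)
    = -1·2 - 1·0 + 2·1
    = -2 + 0 + 2 = 0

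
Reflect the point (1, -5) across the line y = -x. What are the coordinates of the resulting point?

Reflection across line y = -x: (1, -5) → (5, -1)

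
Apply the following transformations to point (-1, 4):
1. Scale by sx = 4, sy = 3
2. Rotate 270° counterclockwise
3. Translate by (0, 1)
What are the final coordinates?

Step 1: Scale → (-4, 12)
Step 2: Rotate 270° → (12, 4)
Step 3: Translate → (12, 5)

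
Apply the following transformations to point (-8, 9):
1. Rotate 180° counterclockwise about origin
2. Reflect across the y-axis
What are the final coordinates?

Step 1: Rotate 180° → (8, -9)
Step 2: Reflect across y-axis → (-8, -9)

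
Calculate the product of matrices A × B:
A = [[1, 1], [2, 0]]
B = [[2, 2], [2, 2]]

Matrix multiplication:
C[0][0] = 1×2 + 1×2 = 4
C[0][1] = 1×2 + 1×2 = 4
C[1][0] = 2×2 + 0×2 = 4
C[1][1] = 2×2 + 0×2 = 4
Result: [[4, 4], [4, 4]]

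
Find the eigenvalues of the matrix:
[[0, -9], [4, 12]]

Characteristic equation: det(A - λI) = 0
λ² - (trace)λ + (det) = 0
trace = 0 + 12 = 12, det = (0)(12) - (-9)(4) = 36
λ² - (12)λ + (36) = 0
λ = (12 ± √((12)² - 4·(36))) / 2 = (12 ± √0) / 2
Solving: λ = 6, 6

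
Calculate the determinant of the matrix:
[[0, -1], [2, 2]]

For a 2×2 matrix [[a, b], [c, d]], det = ad - bc
det = (0)(2) - (-1)(2) = 0 - -2 = 2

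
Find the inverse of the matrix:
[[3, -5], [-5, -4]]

For [[a,b],[c,d]], inverse = (1/det)·[[d,-b],[-c,a]]
det = (3)(-4) - (-5)(-5) = -12 - 25 = -37
Inverse = (1/-37)·[[-4, 5], [5, 3]]
= [[4/37, -5/37], [-5/37, -3/37]]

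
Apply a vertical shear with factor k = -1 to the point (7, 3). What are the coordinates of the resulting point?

Shear matrix for vertical shear with factor k = -1:
[[1, 0], [-1, 1]]
Result: (7, 3) → (7, -4)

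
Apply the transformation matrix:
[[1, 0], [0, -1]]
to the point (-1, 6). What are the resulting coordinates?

Matrix multiplication:
[[1, 0], [0, -1]] × [-1, 6]ᵀ
= [(1)(-1) + (0)(6), (0)(-1) + (-1)(6)]ᵀ
= [-1, -6]ᵀ
Result: (-1, -6)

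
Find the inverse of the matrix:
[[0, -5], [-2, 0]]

For [[a,b],[c,d]], inverse = (1/det)·[[d,-b],[-c,a]]
det = (0)(0) - (-5)(-2) = 0 - 10 = -10
Inverse = (1/-10)·[[0, 5], [2, 0]]
= [[0, -1/2], [-1/5, 0]]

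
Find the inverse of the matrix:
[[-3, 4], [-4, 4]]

For [[a,b],[c,d]], inverse = (1/det)·[[d,-b],[-c,a]]
det = (-3)(4) - (4)(-4) = -12 - -16 = 4
Inverse = (1/4)·[[4, -4], [4, -3]]
= [[1, -1], [1, -3/4]]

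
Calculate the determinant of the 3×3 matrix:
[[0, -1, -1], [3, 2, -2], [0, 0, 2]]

Expansion along first row:
det = 0·det([[2,-2],[0,2]]) - -1·det([[3,-2],[0,2]]) + -1·det([[3,2],[0,0]])
    = 0·(2·2 - -2·0) - -1·(3·2 - -2·0) + -1·(3·0 - 2·0)
    = 0·4 - -1·6 + -1·0
    = 0 + 6 + 0 = 6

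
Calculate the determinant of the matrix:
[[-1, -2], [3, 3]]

For a 2×2 matrix [[a, b], [c, d]], det = ad - bc
det = (-1)(3) - (-2)(3) = -3 - -6 = 3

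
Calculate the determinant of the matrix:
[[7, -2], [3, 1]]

For a 2×2 matrix [[a, b], [c, d]], det = ad - bc
det = (7)(1) - (-2)(3) = 7 - -6 = 13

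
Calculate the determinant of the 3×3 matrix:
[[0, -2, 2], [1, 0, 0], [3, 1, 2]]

Expansion along first row:
det = 0·det([[0,0],[1,2]]) - -2·det([[1,0],[3,2]]) + 2·det([[1,0],[3,1]])
    = 0·(0·2 - 0·1) - -2·(1·2 - 0·3) + 2·(1·1 - 0·3)
    = 0·0 - -2·2 + 2·1
    = 0 + 4 + 2 = 6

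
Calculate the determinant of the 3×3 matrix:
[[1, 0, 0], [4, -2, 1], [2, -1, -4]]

Expansion along first row:
det = 1·det([[-2,1],[-1,-4]]) - 0·det([[4,1],[2,-4]]) + 0·det([[4,-2],[2,-1]])
    = 1·(-2·-4 - 1·-1) - 0·(4·-4 - 1·2) + 0·(4·-1 - -2·2)
    = 1·9 - 0·-18 + 0·0
    = 9 + 0 + 0 = 9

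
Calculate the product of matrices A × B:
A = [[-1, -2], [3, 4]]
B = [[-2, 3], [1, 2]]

Matrix multiplication:
C[0][0] = -1×-2 + -2×1 = 0
C[0][1] = -1×3 + -2×2 = -7
C[1][0] = 3×-2 + 4×1 = -2
C[1][1] = 3×3 + 4×2 = 17
Result: [[0, -7], [-2, 17]]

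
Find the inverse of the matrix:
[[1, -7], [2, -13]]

For [[a,b],[c,d]], inverse = (1/det)·[[d,-b],[-c,a]]
det = (1)(-13) - (-7)(2) = -13 - -14 = 1
Inverse = [[-13, 7], [-2, 1]]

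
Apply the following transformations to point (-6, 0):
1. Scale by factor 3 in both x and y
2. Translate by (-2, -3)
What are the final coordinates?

Step 1: Scale (-6, 0) by 3 → (-18, 0)
Step 2: Translate by (-2, -3) → (-20, -3)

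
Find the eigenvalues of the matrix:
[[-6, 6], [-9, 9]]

Characteristic equation: det(A - λI) = 0
λ² - (trace)λ + (det) = 0
trace = -6 + 9 = 3, det = (-6)(9) - (6)(-9) = 0
λ² - (3)λ + (0) = 0
λ = (3 ± √((3)² - 4·(0))) / 2 = (3 ± √9) / 2
Solving: λ = 0, 3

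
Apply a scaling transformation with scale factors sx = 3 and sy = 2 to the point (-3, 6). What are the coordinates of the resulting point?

Scaling matrix:
[[3, 0], [0, 2]]
Result: (-3 × 3, 6 × 2) = (-9, 12)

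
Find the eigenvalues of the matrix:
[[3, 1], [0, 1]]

Characteristic equation: det(A - λI) = 0
λ² - (trace)λ + (det) = 0
trace = 3 + 1 = 4, det = (3)(1) - (1)(0) = 3
λ² - (4)λ + (3) = 0
λ = (4 ± √((4)² - 4·(3))) / 2 = (4 ± √4) / 2
Solving: λ = 1, 3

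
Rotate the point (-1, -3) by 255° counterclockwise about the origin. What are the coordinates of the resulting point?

Rotation matrix for 255°: [[cos 255°, -sin 255°], [sin 255°, cos 255°]] ≈ [[-0.258819, 0.965926], [-0.965926, -0.258819]]
[[-0.258819, 0.965926], [-0.965926, -0.258819]] × [-1, -3]ᵀ ≈ [-2.6390, 1.7424]ᵀ
Result: (-2.6390, 1.7424)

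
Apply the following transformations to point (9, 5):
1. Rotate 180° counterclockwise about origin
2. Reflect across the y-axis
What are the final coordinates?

Step 1: Rotate 180° → (-9, -5)
Step 2: Reflect across y-axis → (9, -5)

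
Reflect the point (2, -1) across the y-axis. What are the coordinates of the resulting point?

Reflection across y-axis: (2, -1) → (-2, -1)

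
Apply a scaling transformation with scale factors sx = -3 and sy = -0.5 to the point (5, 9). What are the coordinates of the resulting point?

Scaling matrix:
[[-3, 0], [0, -0.50]]
Result: (5 × -3, 9 × -0.5) = (-15, -4.5)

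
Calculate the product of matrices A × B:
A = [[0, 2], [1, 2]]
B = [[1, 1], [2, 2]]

Matrix multiplication:
C[0][0] = 0×1 + 2×2 = 4
C[0][1] = 0×1 + 2×2 = 4
C[1][0] = 1×1 + 2×2 = 5
C[1][1] = 1×1 + 2×2 = 5
Result: [[4, 4], [5, 5]]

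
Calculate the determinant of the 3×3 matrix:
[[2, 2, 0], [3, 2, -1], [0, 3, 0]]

Expansion along first row:
det = 2·det([[2,-1],[3,0]]) - 2·det([[3,-1],[0,0]]) + 0·det([[3,2],[0,3]])
    = 2·(2·0 - -1·3) - 2·(3·0 - -1·0) + 0·(3·3 - 2·0)
    = 2·3 - 2·0 + 0·9
    = 6 + 0 + 0 = 6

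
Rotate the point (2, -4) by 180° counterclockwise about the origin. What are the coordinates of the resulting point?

Rotation matrix for 180°: [[cos 180°, -sin 180°], [sin 180°, cos 180°]] = [[-1, 0], [0, -1]]
[[-1, 0], [0, -1]] × [2, -4]ᵀ = [-2, 4]ᵀ
Result: (-2, 4)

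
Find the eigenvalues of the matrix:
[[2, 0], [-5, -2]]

Characteristic equation: det(A - λI) = 0
λ² - (trace)λ + (det) = 0
trace = 2 + -2 = 0, det = (2)(-2) - (0)(-5) = -4
λ² - (0)λ + (-4) = 0
λ = (0 ± √((0)² - 4·(-4))) / 2 = (0 ± √16) / 2
Solving: λ = -2, 2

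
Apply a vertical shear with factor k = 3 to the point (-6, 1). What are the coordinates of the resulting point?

Shear matrix for vertical shear with factor k = 3:
[[1, 0], [3, 1]]
Result: (-6, 1) → (-6, -17)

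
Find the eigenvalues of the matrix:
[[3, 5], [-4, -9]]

Characteristic equation: det(A - λI) = 0
λ² - (trace)λ + (det) = 0
trace = 3 + -9 = -6, det = (3)(-9) - (5)(-4) = -7
λ² - (-6)λ + (-7) = 0
λ = (-6 ± √((-6)² - 4·(-7))) / 2 = (-6 ± √64) / 2
Solving: λ = -7, 1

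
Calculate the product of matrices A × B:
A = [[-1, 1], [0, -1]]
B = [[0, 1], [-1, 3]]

Matrix multiplication:
C[0][0] = -1×0 + 1×-1 = -1
C[0][1] = -1×1 + 1×3 = 2
C[1][0] = 0×0 + -1×-1 = 1
C[1][1] = 0×1 + -1×3 = -3
Result: [[-1, 2], [1, -3]]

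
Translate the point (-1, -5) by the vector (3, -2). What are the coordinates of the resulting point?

Translation by (3, -2) (homogeneous matrix [[1, 0, 3], [0, 1, -2], [0, 0, 1]]):
x' = -1 + 3 = 2
y' = -5 + -2 = -7
Result: (2, -7)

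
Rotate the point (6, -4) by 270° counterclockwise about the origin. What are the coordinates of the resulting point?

Rotation matrix for 270°: [[cos 270°, -sin 270°], [sin 270°, cos 270°]] = [[0, 1], [-1, 0]]
[[0, 1], [-1, 0]] × [6, -4]ᵀ = [-4, -6]ᵀ
Result: (-4, -6)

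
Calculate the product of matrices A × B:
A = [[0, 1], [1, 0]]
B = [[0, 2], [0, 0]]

Matrix multiplication:
C[0][0] = 0×0 + 1×0 = 0
C[0][1] = 0×2 + 1×0 = 0
C[1][0] = 1×0 + 0×0 = 0
C[1][1] = 1×2 + 0×0 = 2
Result: [[0, 0], [0, 2]]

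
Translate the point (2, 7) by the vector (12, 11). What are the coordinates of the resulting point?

Translation by (12, 11) (homogeneous matrix [[1, 0, 12], [0, 1, 11], [0, 0, 1]]):
x' = 2 + 12 = 14
y' = 7 + 11 = 18
Result: (14, 18)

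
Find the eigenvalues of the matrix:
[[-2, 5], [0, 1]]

Characteristic equation: det(A - λI) = 0
λ² - (trace)λ + (det) = 0
trace = -2 + 1 = -1, det = (-2)(1) - (5)(0) = -2
λ² - (-1)λ + (-2) = 0
λ = (-1 ± √((-1)² - 4·(-2))) / 2 = (-1 ± √9) / 2
Solving: λ = -2, 1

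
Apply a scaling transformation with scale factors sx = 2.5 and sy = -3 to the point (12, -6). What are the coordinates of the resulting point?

Scaling matrix:
[[2.50, 0], [0, -3]]
Result: (12 × 2.5, -6 × -3) = (30, 18)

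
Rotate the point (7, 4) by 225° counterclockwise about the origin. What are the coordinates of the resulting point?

Rotation matrix for 225°: [[cos 225°, -sin 225°], [sin 225°, cos 225°]] ≈ [[-0.707107, 0.707107], [-0.707107, -0.707107]]
[[-0.707107, 0.707107], [-0.707107, -0.707107]] × [7, 4]ᵀ ≈ [-2.1213, -7.7782]ᵀ
Result: (-2.1213, -7.7782)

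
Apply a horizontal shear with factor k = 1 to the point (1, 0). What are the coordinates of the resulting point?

Shear matrix for horizontal shear with factor k = 1:
[[1, 1], [0, 1]]
Result: (1, 0) → (1, 0)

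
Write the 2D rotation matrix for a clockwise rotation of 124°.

Rotation matrix formula: [[cos θ, -sin θ], [sin θ, cos θ]]
A clockwise rotation by 124° is equivalent to a counterclockwise rotation by -124°.
For θ = -124°:
cos(-124°) = -0.5592
sin(-124°) = -0.8290
Result: [[-0.5592, 0.8290], [-0.8290, -0.5592]]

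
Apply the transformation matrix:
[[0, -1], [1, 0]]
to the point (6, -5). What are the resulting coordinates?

Matrix multiplication:
[[0, -1], [1, 0]] × [6, -5]ᵀ
= [(0)(6) + (-1)(-5), (1)(6) + (0)(-5)]ᵀ
= [5, 6]ᵀ
Result: (5, 6)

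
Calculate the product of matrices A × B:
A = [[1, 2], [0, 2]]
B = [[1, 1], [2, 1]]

Matrix multiplication:
C[0][0] = 1×1 + 2×2 = 5
C[0][1] = 1×1 + 2×1 = 3
C[1][0] = 0×1 + 2×2 = 4
C[1][1] = 0×1 + 2×1 = 2
Result: [[5, 3], [4, 2]]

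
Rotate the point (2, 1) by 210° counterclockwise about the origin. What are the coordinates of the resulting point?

Rotation matrix for 210°: [[cos 210°, -sin 210°], [sin 210°, cos 210°]] ≈ [[-0.866025, 0.500000], [-0.500000, -0.866025]]
[[-0.866025, 0.500000], [-0.500000, -0.866025]] × [2, 1]ᵀ ≈ [-1.2321, -1.8660]ᵀ
Result: (-1.2321, -1.8660)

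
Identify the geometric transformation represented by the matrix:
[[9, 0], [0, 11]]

This matrix represents: non-uniform scaling by sx = 9, sy = 11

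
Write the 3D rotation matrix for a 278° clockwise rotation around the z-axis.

Rotation matrix for clockwise 278° around z-axis:
A clockwise rotation by 278° is a counterclockwise rotation by -278°.
cos(-278°) = 0.1392, sin(-278°) = 0.9903
Result: [[0.1392, -0.9903, 0], [0.9903, 0.1392, 0], [0, 0, 1]]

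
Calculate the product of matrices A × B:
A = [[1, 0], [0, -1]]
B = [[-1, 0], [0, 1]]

Matrix multiplication:
C[0][0] = 1×-1 + 0×0 = -1
C[0][1] = 1×0 + 0×1 = 0
C[1][0] = 0×-1 + -1×0 = 0
C[1][1] = 0×0 + -1×1 = -1
Result: [[-1, 0], [0, -1]]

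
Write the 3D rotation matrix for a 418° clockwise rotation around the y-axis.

Rotation matrix for clockwise 418° around y-axis:
A clockwise rotation by 418° is a counterclockwise rotation by -418°.
cos(-418°) = 0.5299, sin(-418°) = -0.8480
Result: [[0.5299, 0, -0.8480], [0, 1, 0], [0.8480, 0, 0.5299]]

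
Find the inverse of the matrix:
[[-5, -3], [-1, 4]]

For [[a,b],[c,d]], inverse = (1/det)·[[d,-b],[-c,a]]
det = (-5)(4) - (-3)(-1) = -20 - 3 = -23
Inverse = (1/-23)·[[4, 3], [1, -5]]
= [[-4/23, -3/23], [-1/23, 5/23]]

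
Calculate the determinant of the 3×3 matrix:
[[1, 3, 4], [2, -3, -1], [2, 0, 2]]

Expansion along first row:
det = 1·det([[-3,-1],[0,2]]) - 3·det([[2,-1],[2,2]]) + 4·det([[2,-3],[2,0]])
    = 1·(-3·2 - -1·0) - 3·(2·2 - -1·2) + 4·(2·0 - -3·2)
    = 1·-6 - 3·6 + 4·6
    = -6 + -18 + 24 = 0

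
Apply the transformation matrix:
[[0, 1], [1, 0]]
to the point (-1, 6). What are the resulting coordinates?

Matrix multiplication:
[[0, 1], [1, 0]] × [-1, 6]ᵀ
= [(0)(-1) + (1)(6), (1)(-1) + (0)(6)]ᵀ
= [6, -1]ᵀ
Result: (6, -1)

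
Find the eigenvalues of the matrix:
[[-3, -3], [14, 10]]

Characteristic equation: det(A - λI) = 0
λ² - (trace)λ + (det) = 0
trace = -3 + 10 = 7, det = (-3)(10) - (-3)(14) = 12
λ² - (7)λ + (12) = 0
λ = (7 ± √((7)² - 4·(12))) / 2 = (7 ± √1) / 2
Solving: λ = 3, 4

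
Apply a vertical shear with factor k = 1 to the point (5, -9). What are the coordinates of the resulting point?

Shear matrix for vertical shear with factor k = 1:
[[1, 0], [1, 1]]
Result: (5, -9) → (5, -4)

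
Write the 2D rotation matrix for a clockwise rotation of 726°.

Rotation matrix formula: [[cos θ, -sin θ], [sin θ, cos θ]]
A clockwise rotation by 726° is equivalent to a counterclockwise rotation by -726°.
For θ = -726°:
cos(-726°) = 0.9945
sin(-726°) = -0.1045
Result: [[0.9945, 0.1045], [-0.1045, 0.9945]]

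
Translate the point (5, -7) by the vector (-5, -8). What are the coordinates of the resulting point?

Translation by (-5, -8) (homogeneous matrix [[1, 0, -5], [0, 1, -8], [0, 0, 1]]):
x' = 5 + -5 = 0
y' = -7 + -8 = -15
Result: (0, -15)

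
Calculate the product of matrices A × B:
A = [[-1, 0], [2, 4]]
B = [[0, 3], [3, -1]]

Matrix multiplication:
C[0][0] = -1×0 + 0×3 = 0
C[0][1] = -1×3 + 0×-1 = -3
C[1][0] = 2×0 + 4×3 = 12
C[1][1] = 2×3 + 4×-1 = 2
Result: [[0, -3], [12, 2]]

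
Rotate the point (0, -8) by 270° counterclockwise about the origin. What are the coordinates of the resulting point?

Rotation matrix for 270°: [[cos 270°, -sin 270°], [sin 270°, cos 270°]] = [[0, 1], [-1, 0]]
[[0, 1], [-1, 0]] × [0, -8]ᵀ = [-8, 0]ᵀ
Result: (-8, 0)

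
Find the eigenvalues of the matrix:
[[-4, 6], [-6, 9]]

Characteristic equation: det(A - λI) = 0
λ² - (trace)λ + (det) = 0
trace = -4 + 9 = 5, det = (-4)(9) - (6)(-6) = 0
λ² - (5)λ + (0) = 0
λ = (5 ± √((5)² - 4·(0))) / 2 = (5 ± √25) / 2
Solving: λ = 0, 5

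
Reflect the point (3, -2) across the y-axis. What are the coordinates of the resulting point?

Reflection across y-axis: (3, -2) → (-3, -2)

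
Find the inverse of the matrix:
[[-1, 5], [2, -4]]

For [[a,b],[c,d]], inverse = (1/det)·[[d,-b],[-c,a]]
det = (-1)(-4) - (5)(2) = 4 - 10 = -6
Inverse = (1/-6)·[[-4, -5], [-2, -1]]
= [[2/3, 5/6], [1/3, 1/6]]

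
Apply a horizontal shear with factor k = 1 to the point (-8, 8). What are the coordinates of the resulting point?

Shear matrix for horizontal shear with factor k = 1:
[[1, 1], [0, 1]]
Result: (-8, 8) → (0, 8)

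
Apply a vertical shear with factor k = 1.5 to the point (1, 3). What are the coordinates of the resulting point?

Shear matrix for vertical shear with factor k = 1.5:
[[1, 0], [1.50, 1]]
Result: (1, 3) → (1, 4.5)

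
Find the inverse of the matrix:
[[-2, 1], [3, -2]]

For [[a,b],[c,d]], inverse = (1/det)·[[d,-b],[-c,a]]
det = (-2)(-2) - (1)(3) = 4 - 3 = 1
Inverse = [[-2, -1], [-3, -2]]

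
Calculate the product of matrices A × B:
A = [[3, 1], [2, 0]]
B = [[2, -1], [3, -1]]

Matrix multiplication:
C[0][0] = 3×2 + 1×3 = 9
C[0][1] = 3×-1 + 1×-1 = -4
C[1][0] = 2×2 + 0×3 = 4
C[1][1] = 2×-1 + 0×-1 = -2
Result: [[9, -4], [4, -2]]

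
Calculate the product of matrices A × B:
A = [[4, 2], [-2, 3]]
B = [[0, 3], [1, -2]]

Matrix multiplication:
C[0][0] = 4×0 + 2×1 = 2
C[0][1] = 4×3 + 2×-2 = 8
C[1][0] = -2×0 + 3×1 = 3
C[1][1] = -2×3 + 3×-2 = -12
Result: [[2, 8], [3, -12]]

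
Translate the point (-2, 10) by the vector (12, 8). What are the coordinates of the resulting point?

Translation by (12, 8) (homogeneous matrix [[1, 0, 12], [0, 1, 8], [0, 0, 1]]):
x' = -2 + 12 = 10
y' = 10 + 8 = 18
Result: (10, 18)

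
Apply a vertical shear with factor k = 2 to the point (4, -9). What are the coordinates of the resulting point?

Shear matrix for vertical shear with factor k = 2:
[[1, 0], [2, 1]]
Result: (4, -9) → (4, -1)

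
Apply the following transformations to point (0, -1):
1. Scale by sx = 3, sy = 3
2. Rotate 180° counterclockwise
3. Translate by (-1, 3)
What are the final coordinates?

Step 1: Scale → (0, -3)
Step 2: Rotate 180° → (0, 3)
Step 3: Translate → (-1, 6)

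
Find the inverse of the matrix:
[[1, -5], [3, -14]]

For [[a,b],[c,d]], inverse = (1/det)·[[d,-b],[-c,a]]
det = (1)(-14) - (-5)(3) = -14 - -15 = 1
Inverse = [[-14, 5], [-3, 1]]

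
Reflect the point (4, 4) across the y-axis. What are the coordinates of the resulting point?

Reflection across y-axis: (4, 4) → (-4, 4)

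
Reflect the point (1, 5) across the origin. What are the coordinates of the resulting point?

Reflection across origin: (1, 5) → (-1, -5)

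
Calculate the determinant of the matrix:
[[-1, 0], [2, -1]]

For a 2×2 matrix [[a, b], [c, d]], det = ad - bc
det = (-1)(-1) - (0)(2) = 1 - 0 = 1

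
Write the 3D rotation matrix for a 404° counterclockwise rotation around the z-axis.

Rotation matrix for counterclockwise 404° around z-axis:
cos(404°) = 0.7193, sin(404°) = 0.6947
Result: [[0.7193, -0.6947, 0], [0.6947, 0.7193, 0], [0, 0, 1]]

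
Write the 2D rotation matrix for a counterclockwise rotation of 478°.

Rotation matrix formula: [[cos θ, -sin θ], [sin θ, cos θ]]
For θ = 478°:
cos(478°) = -0.4695
sin(478°) = 0.8829
Result: [[-0.4695, -0.8829], [0.8829, -0.4695]]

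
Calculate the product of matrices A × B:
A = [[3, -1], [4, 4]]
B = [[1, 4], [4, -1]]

Matrix multiplication:
C[0][0] = 3×1 + -1×4 = -1
C[0][1] = 3×4 + -1×-1 = 13
C[1][0] = 4×1 + 4×4 = 20
C[1][1] = 4×4 + 4×-1 = 12
Result: [[-1, 13], [20, 12]]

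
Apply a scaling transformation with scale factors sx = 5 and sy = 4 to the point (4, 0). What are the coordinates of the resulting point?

Scaling matrix:
[[5, 0], [0, 4]]
Result: (4 × 5, 0 × 4) = (20, 0)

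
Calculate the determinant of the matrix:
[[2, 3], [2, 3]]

For a 2×2 matrix [[a, b], [c, d]], det = ad - bc
det = (2)(3) - (3)(2) = 6 - 6 = 0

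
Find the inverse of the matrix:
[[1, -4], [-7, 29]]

For [[a,b],[c,d]], inverse = (1/det)·[[d,-b],[-c,a]]
det = (1)(29) - (-4)(-7) = 29 - 28 = 1
Inverse = [[29, 4], [7, 1]]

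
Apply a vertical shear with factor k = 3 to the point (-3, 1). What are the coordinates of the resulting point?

Shear matrix for vertical shear with factor k = 3:
[[1, 0], [3, 1]]
Result: (-3, 1) → (-3, -8)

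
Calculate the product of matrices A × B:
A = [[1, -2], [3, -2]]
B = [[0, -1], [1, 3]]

Matrix multiplication:
C[0][0] = 1×0 + -2×1 = -2
C[0][1] = 1×-1 + -2×3 = -7
C[1][0] = 3×0 + -2×1 = -2
C[1][1] = 3×-1 + -2×3 = -9
Result: [[-2, -7], [-2, -9]]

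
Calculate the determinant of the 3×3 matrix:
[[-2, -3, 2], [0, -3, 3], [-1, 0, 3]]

Expansion along first row:
det = -2·det([[-3,3],[0,3]]) - -3·det([[0,3],[-1,3]]) + 2·det([[0,-3],[-1,0]])
    = -2·(-3·3 - 3·0) - -3·(0·3 - 3·-1) + 2·(0·0 - -3·-1)
    = -2·-9 - -3·3 + 2·-3
    = 18 + 9 + -6 = 21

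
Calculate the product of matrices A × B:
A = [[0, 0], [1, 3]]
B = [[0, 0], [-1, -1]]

Matrix multiplication:
C[0][0] = 0×0 + 0×-1 = 0
C[0][1] = 0×0 + 0×-1 = 0
C[1][0] = 1×0 + 3×-1 = -3
C[1][1] = 1×0 + 3×-1 = -3
Result: [[0, 0], [-3, -3]]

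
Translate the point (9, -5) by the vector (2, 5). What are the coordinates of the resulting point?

Translation by (2, 5) (homogeneous matrix [[1, 0, 2], [0, 1, 5], [0, 0, 1]]):
x' = 9 + 2 = 11
y' = -5 + 5 = 0
Result: (11, 0)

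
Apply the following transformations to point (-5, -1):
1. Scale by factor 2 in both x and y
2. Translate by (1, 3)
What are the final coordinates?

Step 1: Scale (-5, -1) by 2 → (-10, -2)
Step 2: Translate by (1, 3) → (-9, 1)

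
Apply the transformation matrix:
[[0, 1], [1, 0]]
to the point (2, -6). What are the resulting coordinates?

Matrix multiplication:
[[0, 1], [1, 0]] × [2, -6]ᵀ
= [(0)(2) + (1)(-6), (1)(2) + (0)(-6)]ᵀ
= [-6, 2]ᵀ
Result: (-6, 2)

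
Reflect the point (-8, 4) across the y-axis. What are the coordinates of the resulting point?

Reflection across y-axis: (-8, 4) → (8, 4)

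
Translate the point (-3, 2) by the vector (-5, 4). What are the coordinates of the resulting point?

Translation by (-5, 4) (homogeneous matrix [[1, 0, -5], [0, 1, 4], [0, 0, 1]]):
x' = -3 + -5 = -8
y' = 2 + 4 = 6
Result: (-8, 6)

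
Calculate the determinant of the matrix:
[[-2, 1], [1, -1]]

For a 2×2 matrix [[a, b], [c, d]], det = ad - bc
det = (-2)(-1) - (1)(1) = 2 - 1 = 1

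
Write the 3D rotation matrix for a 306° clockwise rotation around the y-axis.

Rotation matrix for clockwise 306° around y-axis:
A clockwise rotation by 306° is a counterclockwise rotation by -306°.
cos(-306°) = 0.5878, sin(-306°) = 0.8090
Result: [[0.5878, 0, 0.8090], [0, 1, 0], [-0.8090, 0, 0.5878]]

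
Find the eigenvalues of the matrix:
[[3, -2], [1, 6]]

Characteristic equation: det(A - λI) = 0
λ² - (trace)λ + (det) = 0
trace = 3 + 6 = 9, det = (3)(6) - (-2)(1) = 20
λ² - (9)λ + (20) = 0
λ = (9 ± √((9)² - 4·(20))) / 2 = (9 ± √1) / 2
Solving: λ = 4, 5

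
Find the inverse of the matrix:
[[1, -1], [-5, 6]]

For [[a,b],[c,d]], inverse = (1/det)·[[d,-b],[-c,a]]
det = (1)(6) - (-1)(-5) = 6 - 5 = 1
Inverse = [[6, 1], [5, 1]]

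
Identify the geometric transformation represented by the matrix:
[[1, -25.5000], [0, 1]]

This matrix represents: horizontal shear with factor -25.5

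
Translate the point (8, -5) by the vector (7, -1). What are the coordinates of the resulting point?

Translation by (7, -1) (homogeneous matrix [[1, 0, 7], [0, 1, -1], [0, 0, 1]]):
x' = 8 + 7 = 15
y' = -5 + -1 = -6
Result: (15, -6)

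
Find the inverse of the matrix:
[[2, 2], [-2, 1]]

For [[a,b],[c,d]], inverse = (1/det)·[[d,-b],[-c,a]]
det = (2)(1) - (2)(-2) = 2 - -4 = 6
Inverse = (1/6)·[[1, -2], [2, 2]]
= [[1/6, -1/3], [1/3, 1/3]]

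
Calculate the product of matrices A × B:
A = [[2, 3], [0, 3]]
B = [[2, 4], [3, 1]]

Matrix multiplication:
C[0][0] = 2×2 + 3×3 = 13
C[0][1] = 2×4 + 3×1 = 11
C[1][0] = 0×2 + 3×3 = 9
C[1][1] = 0×4 + 3×1 = 3
Result: [[13, 11], [9, 3]]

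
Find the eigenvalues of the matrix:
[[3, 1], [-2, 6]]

Characteristic equation: det(A - λI) = 0
λ² - (trace)λ + (det) = 0
trace = 3 + 6 = 9, det = (3)(6) - (1)(-2) = 20
λ² - (9)λ + (20) = 0
λ = (9 ± √((9)² - 4·(20))) / 2 = (9 ± √1) / 2
Solving: λ = 4, 5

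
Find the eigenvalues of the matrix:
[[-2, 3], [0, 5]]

Characteristic equation: det(A - λI) = 0
λ² - (trace)λ + (det) = 0
trace = -2 + 5 = 3, det = (-2)(5) - (3)(0) = -10
λ² - (3)λ + (-10) = 0
λ = (3 ± √((3)² - 4·(-10))) / 2 = (3 ± √49) / 2
Solving: λ = -2, 5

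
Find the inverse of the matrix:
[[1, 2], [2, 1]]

For [[a,b],[c,d]], inverse = (1/det)·[[d,-b],[-c,a]]
det = (1)(1) - (2)(2) = 1 - 4 = -3
Inverse = (1/-3)·[[1, -2], [-2, 1]]
= [[-1/3, 2/3], [2/3, -1/3]]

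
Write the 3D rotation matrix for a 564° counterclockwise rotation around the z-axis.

Rotation matrix for counterclockwise 564° around z-axis:
cos(564°) = -0.9135, sin(564°) = -0.4067
Result: [[-0.9135, 0.4067, 0], [-0.4067, -0.9135, 0], [0, 0, 1]]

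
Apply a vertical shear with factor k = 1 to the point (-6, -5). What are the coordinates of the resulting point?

Shear matrix for vertical shear with factor k = 1:
[[1, 0], [1, 1]]
Result: (-6, -5) → (-6, -11)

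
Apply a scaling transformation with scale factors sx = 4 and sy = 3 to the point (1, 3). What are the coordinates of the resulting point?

Scaling matrix:
[[4, 0], [0, 3]]
Result: (1 × 4, 3 × 3) = (4, 9)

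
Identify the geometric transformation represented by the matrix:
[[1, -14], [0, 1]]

This matrix represents: horizontal shear with factor -14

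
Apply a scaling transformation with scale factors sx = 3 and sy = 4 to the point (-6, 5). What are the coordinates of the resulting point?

Scaling matrix:
[[3, 0], [0, 4]]
Result: (-6 × 3, 5 × 4) = (-18, 20)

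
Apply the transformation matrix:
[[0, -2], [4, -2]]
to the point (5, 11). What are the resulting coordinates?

Matrix multiplication:
[[0, -2], [4, -2]] × [5, 11]ᵀ
= [(0)(5) + (-2)(11), (4)(5) + (-2)(11)]ᵀ
= [-22, -2]ᵀ
Result: (-22, -2)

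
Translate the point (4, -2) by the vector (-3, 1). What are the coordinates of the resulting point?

Translation by (-3, 1) (homogeneous matrix [[1, 0, -3], [0, 1, 1], [0, 0, 1]]):
x' = 4 + -3 = 1
y' = -2 + 1 = -1
Result: (1, -1)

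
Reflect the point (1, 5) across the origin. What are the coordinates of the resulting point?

Reflection across origin: (1, 5) → (-1, -5)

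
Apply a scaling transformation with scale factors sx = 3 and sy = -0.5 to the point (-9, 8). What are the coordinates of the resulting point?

Scaling matrix:
[[3, 0], [0, -0.50]]
Result: (-9 × 3, 8 × -0.5) = (-27, -4)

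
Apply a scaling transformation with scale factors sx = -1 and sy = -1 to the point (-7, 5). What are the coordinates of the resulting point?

Scaling matrix:
[[-1, 0], [0, -1]]
Result: (-7 × -1, 5 × -1) = (7, -5)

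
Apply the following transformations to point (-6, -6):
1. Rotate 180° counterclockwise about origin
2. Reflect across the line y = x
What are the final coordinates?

Step 1: Rotate 180° → (6, 6)
Step 2: Reflect across line y = x → (6, 6)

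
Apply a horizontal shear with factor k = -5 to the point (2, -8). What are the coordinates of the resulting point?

Shear matrix for horizontal shear with factor k = -5:
[[1, -5], [0, 1]]
Result: (2, -8) → (42, -8)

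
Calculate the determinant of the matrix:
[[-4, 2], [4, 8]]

For a 2×2 matrix [[a, b], [c, d]], det = ad - bc
det = (-4)(8) - (2)(4) = -32 - 8 = -40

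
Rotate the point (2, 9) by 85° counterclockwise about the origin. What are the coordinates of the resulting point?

Rotation matrix for 85°: [[cos 85°, -sin 85°], [sin 85°, cos 85°]] ≈ [[0.087156, -0.996195], [0.996195, 0.087156]]
[[0.087156, -0.996195], [0.996195, 0.087156]] × [2, 9]ᵀ ≈ [-8.7914, 2.7768]ᵀ
Result: (-8.7914, 2.7768)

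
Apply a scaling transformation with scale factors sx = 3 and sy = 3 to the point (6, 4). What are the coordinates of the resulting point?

Scaling matrix:
[[3, 0], [0, 3]]
Result: (6 × 3, 4 × 3) = (18, 12)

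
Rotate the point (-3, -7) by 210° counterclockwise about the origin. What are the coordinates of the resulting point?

Rotation matrix for 210°: [[cos 210°, -sin 210°], [sin 210°, cos 210°]] ≈ [[-0.866025, 0.500000], [-0.500000, -0.866025]]
[[-0.866025, 0.500000], [-0.500000, -0.866025]] × [-3, -7]ᵀ ≈ [-0.9019, 7.5622]ᵀ
Result: (-0.9019, 7.5622)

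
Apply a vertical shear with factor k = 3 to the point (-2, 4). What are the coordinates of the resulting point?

Shear matrix for vertical shear with factor k = 3:
[[1, 0], [3, 1]]
Result: (-2, 4) → (-2, -2)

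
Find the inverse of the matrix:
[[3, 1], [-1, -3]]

For [[a,b],[c,d]], inverse = (1/det)·[[d,-b],[-c,a]]
det = (3)(-3) - (1)(-1) = -9 - -1 = -8
Inverse = (1/-8)·[[-3, -1], [1, 3]]
= [[3/8, 1/8], [-1/8, -3/8]]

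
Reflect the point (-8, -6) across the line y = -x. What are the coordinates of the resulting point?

Reflection across line y = -x: (-8, -6) → (6, 8)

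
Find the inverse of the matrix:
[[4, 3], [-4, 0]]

For [[a,b],[c,d]], inverse = (1/det)·[[d,-b],[-c,a]]
det = (4)(0) - (3)(-4) = 0 - -12 = 12
Inverse = (1/12)·[[0, -3], [4, 4]]
= [[0, -1/4], [1/3, 1/3]]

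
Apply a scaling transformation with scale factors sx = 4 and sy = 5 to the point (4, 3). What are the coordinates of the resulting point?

Scaling matrix:
[[4, 0], [0, 5]]
Result: (4 × 4, 3 × 5) = (16, 15)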